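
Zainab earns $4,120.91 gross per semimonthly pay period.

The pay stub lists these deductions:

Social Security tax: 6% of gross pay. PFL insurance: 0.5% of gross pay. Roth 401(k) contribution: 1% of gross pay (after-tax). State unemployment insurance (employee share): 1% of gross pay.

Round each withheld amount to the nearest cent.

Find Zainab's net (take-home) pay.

$3,770.64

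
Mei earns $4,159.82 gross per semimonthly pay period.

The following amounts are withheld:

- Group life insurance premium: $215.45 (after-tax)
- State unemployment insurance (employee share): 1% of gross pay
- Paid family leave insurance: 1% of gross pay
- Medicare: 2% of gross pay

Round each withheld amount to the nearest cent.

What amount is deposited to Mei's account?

$3,777.97

Medicare: $4,159.82 × 0.02 = $83.20
State unemployment insurance (employee share): $4,159.82 × 0.01 = $41.60
Paid family leave insurance: $4,159.82 × 0.01 = $41.60
Group life insurance premium: $215.45
Total deductions = $83.20 + $41.60 + $41.60 + $215.45 = $381.85
Net pay = $4,159.82 − $381.85 = $3,777.97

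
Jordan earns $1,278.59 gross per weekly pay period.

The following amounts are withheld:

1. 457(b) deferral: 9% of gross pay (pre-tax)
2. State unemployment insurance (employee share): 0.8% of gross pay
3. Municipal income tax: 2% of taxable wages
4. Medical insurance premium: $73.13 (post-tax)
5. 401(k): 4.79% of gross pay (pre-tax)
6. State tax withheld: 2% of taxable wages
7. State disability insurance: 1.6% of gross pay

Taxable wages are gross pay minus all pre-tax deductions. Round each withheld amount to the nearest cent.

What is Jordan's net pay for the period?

$954.36

457(b) deferral: $1,278.59 × 0.09 = $115.07
401(k): $1,278.59 × 0.0479 = $61.24
Pre-tax total = $115.07 + $61.24 = $176.31
Taxable wages = $1,278.59 − $176.31 = $1,102.28
Municipal income tax: $1,102.28 × 0.02 = $22.05
State tax withheld: $1,102.28 × 0.02 = $22.05
State unemployment insurance (employee share): $1,278.59 × 0.008 = $10.23
State disability insurance: $1,278.59 × 0.016 = $20.46
Medical insurance premium: $73.13
Total deductions = $115.07 + $61.24 + $22.05 + $22.05 + $10.23 + $20.46 + $73.13 = $324.23
Net pay = $1,278.59 − $324.23 = $954.36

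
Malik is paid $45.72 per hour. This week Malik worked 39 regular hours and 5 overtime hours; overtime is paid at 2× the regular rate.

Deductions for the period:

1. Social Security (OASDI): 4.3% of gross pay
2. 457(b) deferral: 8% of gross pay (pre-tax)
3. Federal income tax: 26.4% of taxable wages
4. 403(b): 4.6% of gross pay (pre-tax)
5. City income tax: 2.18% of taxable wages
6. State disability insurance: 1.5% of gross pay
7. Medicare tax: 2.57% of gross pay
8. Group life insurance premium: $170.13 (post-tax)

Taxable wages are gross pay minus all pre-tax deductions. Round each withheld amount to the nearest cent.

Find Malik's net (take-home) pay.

Regular pay: 39 × $45.72 = $1,783.08
Overtime pay: 5 × $45.72 × 2 = $457.20
Gross pay = $1,783.08 + $457.20 = $2,240.28
403(b): $2,240.28 × 0.046 = $103.05
457(b) deferral: $2,240.28 × 0.08 = $179.22
Pre-tax total = $103.05 + $179.22 = $282.27
Taxable wages = $2,240.28 − $282.27 = $1,958.01
Federal income tax: $1,958.01 × 0.264 = $516.91
City income tax: $1,958.01 × 0.0218 = $42.68
Medicare tax: $2,240.28 × 0.0257 = $57.58
State disability insurance: $2,240.28 × 0.015 = $33.60
Social Security (OASDI): $2,240.28 × 0.043 = $96.33
Group life insurance premium: $170.13
Total deductions = $103.05 + $179.22 + $516.91 + $42.68 + $57.58 + $33.60 + $96.33 + $170.13 = $1,199.50
Net pay = $2,240.28 − $1,199.50 = $1,040.78

$1,040.78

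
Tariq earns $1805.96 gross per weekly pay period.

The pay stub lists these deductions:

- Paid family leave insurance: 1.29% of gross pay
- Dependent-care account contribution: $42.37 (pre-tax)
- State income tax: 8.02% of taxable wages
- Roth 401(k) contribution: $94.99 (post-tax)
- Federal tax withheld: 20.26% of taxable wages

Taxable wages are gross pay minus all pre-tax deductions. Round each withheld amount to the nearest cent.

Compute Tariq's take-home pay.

Dependent-care account contribution: $42.37
Taxable wages = $1805.96 − $42.37 = $1763.59
State income tax: $1763.59 × 0.0802 = $141.44
Federal tax withheld: $1763.59 × 0.2026 = $357.30
Paid family leave insurance: $1805.96 × 0.0129 = $23.30
Roth 401(k) contribution: $94.99
Total deductions = $42.37 + $141.44 + $357.30 + $23.30 + $94.99 = $659.40
Net pay = $1805.96 − $659.40 = $1146.56

$1146.56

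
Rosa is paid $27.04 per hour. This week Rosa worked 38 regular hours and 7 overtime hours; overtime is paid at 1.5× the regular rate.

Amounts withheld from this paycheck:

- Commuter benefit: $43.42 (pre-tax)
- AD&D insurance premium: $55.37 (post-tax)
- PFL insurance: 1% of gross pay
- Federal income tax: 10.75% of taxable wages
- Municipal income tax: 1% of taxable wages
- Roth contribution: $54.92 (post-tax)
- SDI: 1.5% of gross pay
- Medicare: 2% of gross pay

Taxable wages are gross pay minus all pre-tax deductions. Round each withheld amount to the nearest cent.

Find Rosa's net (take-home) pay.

$949.73

Regular pay: 38 × $27.04 = $1,027.52
Overtime pay: 7 × $27.04 × 1.5 = $283.92
Gross pay = $1,027.52 + $283.92 = $1,311.44
Commuter benefit: $43.42
Taxable wages = $1,311.44 − $43.42 = $1,268.02
Municipal income tax: $1,268.02 × 0.01 = $12.68
Federal income tax: $1,268.02 × 0.1075 = $136.31
SDI: $1,311.44 × 0.015 = $19.67
PFL insurance: $1,311.44 × 0.01 = $13.11
Medicare: $1,311.44 × 0.02 = $26.23
Roth contribution: $54.92
AD&D insurance premium: $55.37
Total deductions = $43.42 + $12.68 + $136.31 + $19.67 + $13.11 + $26.23 + $54.92 + $55.37 = $361.71
Net pay = $1,311.44 − $361.71 = $949.73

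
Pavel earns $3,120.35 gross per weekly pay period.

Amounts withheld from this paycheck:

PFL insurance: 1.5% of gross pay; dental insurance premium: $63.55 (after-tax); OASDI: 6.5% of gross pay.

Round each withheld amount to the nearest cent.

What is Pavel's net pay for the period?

$2,807.17

PFL insurance: $3,120.35 × 0.015 = $46.81
OASDI: $3,120.35 × 0.065 = $202.82
Dental insurance premium: $63.55
Total deductions = $46.81 + $202.82 + $63.55 = $313.18
Net pay = $3,120.35 − $313.18 = $2,807.17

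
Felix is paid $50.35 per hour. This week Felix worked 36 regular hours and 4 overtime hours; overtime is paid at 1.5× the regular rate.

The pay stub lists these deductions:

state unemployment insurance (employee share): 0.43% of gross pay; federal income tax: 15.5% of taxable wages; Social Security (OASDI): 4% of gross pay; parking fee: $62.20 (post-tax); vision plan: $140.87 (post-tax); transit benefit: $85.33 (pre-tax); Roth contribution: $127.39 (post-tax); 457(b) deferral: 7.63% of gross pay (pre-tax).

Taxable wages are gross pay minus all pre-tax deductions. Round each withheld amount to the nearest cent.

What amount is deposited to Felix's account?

Regular pay: 36 × $50.35 = $1,812.60
Overtime pay: 4 × $50.35 × 1.5 = $302.10
Gross pay = $1,812.60 + $302.10 = $2,114.70
Transit benefit: $85.33
457(b) deferral: $2,114.70 × 0.0763 = $161.35
Pre-tax total = $85.33 + $161.35 = $246.68
Taxable wages = $2,114.70 − $246.68 = $1,868.02
Federal income tax: $1,868.02 × 0.155 = $289.54
Social Security (OASDI): $2,114.70 × 0.04 = $84.59
State unemployment insurance (employee share): $2,114.70 × 0.0043 = $9.09
Vision plan: $140.87
Parking fee: $62.20
Roth contribution: $127.39
Total deductions = $85.33 + $161.35 + $289.54 + $84.59 + $9.09 + $140.87 + $62.20 + $127.39 = $960.36
Net pay = $2,114.70 − $960.36 = $1,154.34

$1,154.34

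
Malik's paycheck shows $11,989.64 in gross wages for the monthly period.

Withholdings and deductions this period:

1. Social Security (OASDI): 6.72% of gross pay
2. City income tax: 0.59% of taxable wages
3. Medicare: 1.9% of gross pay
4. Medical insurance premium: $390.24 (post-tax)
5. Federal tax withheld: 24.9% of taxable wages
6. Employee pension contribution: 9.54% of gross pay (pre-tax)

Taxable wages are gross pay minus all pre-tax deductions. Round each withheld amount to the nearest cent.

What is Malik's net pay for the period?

Employee pension contribution: $11,989.64 × 0.0954 = $1,143.81
Taxable wages = $11,989.64 − $1,143.81 = $10,845.83
City income tax: $10,845.83 × 0.0059 = $63.99
Federal tax withheld: $10,845.83 × 0.249 = $2,700.61
Social Security (OASDI): $11,989.64 × 0.0672 = $805.70
Medicare: $11,989.64 × 0.019 = $227.80
Medical insurance premium: $390.24
Total deductions = $1,143.81 + $63.99 + $2,700.61 + $805.70 + $227.80 + $390.24 = $5,332.15
Net pay = $11,989.64 − $5,332.15 = $6,657.49

$6,657.49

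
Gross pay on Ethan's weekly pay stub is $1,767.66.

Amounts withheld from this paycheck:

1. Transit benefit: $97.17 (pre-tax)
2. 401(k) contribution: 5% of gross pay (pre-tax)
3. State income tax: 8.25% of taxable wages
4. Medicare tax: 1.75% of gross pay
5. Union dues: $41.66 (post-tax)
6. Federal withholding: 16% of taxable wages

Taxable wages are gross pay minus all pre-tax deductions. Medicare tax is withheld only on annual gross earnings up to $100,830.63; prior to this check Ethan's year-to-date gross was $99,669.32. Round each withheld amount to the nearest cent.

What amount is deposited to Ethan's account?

401(k) contribution: $1,767.66 × 0.05 = $88.38
Transit benefit: $97.17
Pre-tax total = $88.38 + $97.17 = $185.55
Taxable wages = $1,767.66 − $185.55 = $1,582.11
State income tax: $1,582.11 × 0.0825 = $130.52
Federal withholding: $1,582.11 × 0.16 = $253.14
Medicare tax: only $100,830.63 − $99,669.32 = $1,161.31 of this check is subject → $1,161.31 × 0.0175 = $20.32
Union dues: $41.66
Total deductions = $88.38 + $97.17 + $130.52 + $253.14 + $20.32 + $41.66 = $631.19
Net pay = $1,767.66 − $631.19 = $1,136.47

$1,136.47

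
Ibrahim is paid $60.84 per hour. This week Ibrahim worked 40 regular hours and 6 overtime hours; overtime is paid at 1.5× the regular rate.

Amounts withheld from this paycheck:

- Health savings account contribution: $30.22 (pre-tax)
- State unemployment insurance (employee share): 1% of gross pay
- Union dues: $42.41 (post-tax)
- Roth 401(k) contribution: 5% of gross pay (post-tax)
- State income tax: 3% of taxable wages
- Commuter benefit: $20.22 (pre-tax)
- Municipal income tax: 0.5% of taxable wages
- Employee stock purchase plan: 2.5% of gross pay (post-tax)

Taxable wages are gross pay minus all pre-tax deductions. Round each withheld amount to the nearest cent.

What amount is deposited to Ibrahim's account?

Regular pay: 40 × $60.84 = $2433.60
Overtime pay: 6 × $60.84 × 1.5 = $547.56
Gross pay = $2433.60 + $547.56 = $2981.16
Commuter benefit: $20.22
Health savings account contribution: $30.22
Pre-tax total = $20.22 + $30.22 = $50.44
Taxable wages = $2981.16 − $50.44 = $2930.72
Municipal income tax: $2930.72 × 0.005 = $14.65
State income tax: $2930.72 × 0.03 = $87.92
State unemployment insurance (employee share): $2981.16 × 0.01 = $29.81
Roth 401(k) contribution: $2981.16 × 0.05 = $149.06
Union dues: $42.41
Employee stock purchase plan: $2981.16 × 0.025 = $74.53
Total deductions = $20.22 + $30.22 + $14.65 + $87.92 + $29.81 + $149.06 + $42.41 + $74.53 = $448.82
Net pay = $2981.16 − $448.82 = $2532.34

$2532.34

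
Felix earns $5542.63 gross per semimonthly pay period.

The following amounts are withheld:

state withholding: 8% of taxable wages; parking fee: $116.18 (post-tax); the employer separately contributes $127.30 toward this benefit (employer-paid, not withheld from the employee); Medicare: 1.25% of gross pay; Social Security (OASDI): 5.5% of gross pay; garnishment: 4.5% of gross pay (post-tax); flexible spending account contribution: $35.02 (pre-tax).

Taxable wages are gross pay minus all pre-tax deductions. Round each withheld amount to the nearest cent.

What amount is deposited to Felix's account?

$4327.28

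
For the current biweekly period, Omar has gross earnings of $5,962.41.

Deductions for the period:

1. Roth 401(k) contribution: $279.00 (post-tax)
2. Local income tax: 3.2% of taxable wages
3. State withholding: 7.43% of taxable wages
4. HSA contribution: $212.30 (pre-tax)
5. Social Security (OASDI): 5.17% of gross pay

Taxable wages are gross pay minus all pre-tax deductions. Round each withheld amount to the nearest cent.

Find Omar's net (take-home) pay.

HSA contribution: $212.30
Taxable wages = $5,962.41 − $212.30 = $5,750.11
Local income tax: $5,750.11 × 0.032 = $184.00
State withholding: $5,750.11 × 0.0743 = $427.23
Social Security (OASDI): $5,962.41 × 0.0517 = $308.26
Roth 401(k) contribution: $279.00
Total deductions = $212.30 + $184.00 + $427.23 + $308.26 + $279.00 = $1,410.79
Net pay = $5,962.41 − $1,410.79 = $4,551.62

$4,551.62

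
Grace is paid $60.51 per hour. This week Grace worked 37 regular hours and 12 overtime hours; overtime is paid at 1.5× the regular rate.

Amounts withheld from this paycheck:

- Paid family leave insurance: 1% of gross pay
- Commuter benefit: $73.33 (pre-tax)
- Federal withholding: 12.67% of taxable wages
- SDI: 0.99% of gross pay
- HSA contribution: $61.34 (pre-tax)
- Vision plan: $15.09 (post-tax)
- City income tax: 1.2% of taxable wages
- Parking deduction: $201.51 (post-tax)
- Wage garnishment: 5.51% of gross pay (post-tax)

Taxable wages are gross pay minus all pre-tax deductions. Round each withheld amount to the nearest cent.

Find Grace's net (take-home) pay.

$2,284.25

Regular pay: 37 × $60.51 = $2,238.87
Overtime pay: 12 × $60.51 × 1.5 = $1,089.18
Gross pay = $2,238.87 + $1,089.18 = $3,328.05
HSA contribution: $61.34
Commuter benefit: $73.33
Pre-tax total = $61.34 + $73.33 = $134.67
Taxable wages = $3,328.05 − $134.67 = $3,193.38
City income tax: $3,193.38 × 0.012 = $38.32
Federal withholding: $3,193.38 × 0.1267 = $404.60
SDI: $3,328.05 × 0.0099 = $32.95
Paid family leave insurance: $3,328.05 × 0.01 = $33.28
Vision plan: $15.09
Parking deduction: $201.51
Wage garnishment: $3,328.05 × 0.0551 = $183.38
Total deductions = $61.34 + $73.33 + $38.32 + $404.60 + $32.95 + $33.28 + $15.09 + $201.51 + $183.38 = $1,043.80
Net pay = $3,328.05 − $1,043.80 = $2,284.25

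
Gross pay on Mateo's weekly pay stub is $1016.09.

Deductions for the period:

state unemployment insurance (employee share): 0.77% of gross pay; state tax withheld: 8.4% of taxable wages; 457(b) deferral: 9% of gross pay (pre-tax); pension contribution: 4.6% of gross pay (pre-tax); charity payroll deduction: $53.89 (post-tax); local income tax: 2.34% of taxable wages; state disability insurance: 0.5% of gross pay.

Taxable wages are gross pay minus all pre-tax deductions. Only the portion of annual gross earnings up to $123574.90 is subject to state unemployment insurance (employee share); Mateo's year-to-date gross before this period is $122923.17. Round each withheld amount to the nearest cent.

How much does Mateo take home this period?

$719.63

457(b) deferral: $1016.09 × 0.09 = $91.45
Pension contribution: $1016.09 × 0.046 = $46.74
Pre-tax total = $91.45 + $46.74 = $138.19
Taxable wages = $1016.09 − $138.19 = $877.90
State tax withheld: $877.90 × 0.084 = $73.74
Local income tax: $877.90 × 0.0234 = $20.54
State disability insurance: $1016.09 × 0.005 = $5.08
State unemployment insurance (employee share): only $123574.90 − $122923.17 = $651.73 of this check is subject → $651.73 × 0.0077 = $5.02
Charity payroll deduction: $53.89
Total deductions = $91.45 + $46.74 + $73.74 + $20.54 + $5.08 + $5.02 + $53.89 = $296.46
Net pay = $1016.09 − $296.46 = $719.63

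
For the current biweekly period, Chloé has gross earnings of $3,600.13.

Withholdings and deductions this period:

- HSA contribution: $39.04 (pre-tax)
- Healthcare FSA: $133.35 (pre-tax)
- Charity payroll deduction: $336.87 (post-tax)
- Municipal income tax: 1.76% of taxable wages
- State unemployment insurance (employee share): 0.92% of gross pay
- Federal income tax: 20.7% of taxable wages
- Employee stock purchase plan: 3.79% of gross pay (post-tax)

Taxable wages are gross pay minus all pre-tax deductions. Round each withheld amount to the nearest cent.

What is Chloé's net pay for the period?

HSA contribution: $39.04
Healthcare FSA: $133.35
Pre-tax total = $39.04 + $133.35 = $172.39
Taxable wages = $3,600.13 − $172.39 = $3,427.74
Municipal income tax: $3,427.74 × 0.0176 = $60.33
Federal income tax: $3,427.74 × 0.207 = $709.54
State unemployment insurance (employee share): $3,600.13 × 0.0092 = $33.12
Charity payroll deduction: $336.87
Employee stock purchase plan: $3,600.13 × 0.0379 = $136.44
Total deductions = $39.04 + $133.35 + $60.33 + $709.54 + $33.12 + $336.87 + $136.44 = $1,448.69
Net pay = $3,600.13 − $1,448.69 = $2,151.44

$2,151.44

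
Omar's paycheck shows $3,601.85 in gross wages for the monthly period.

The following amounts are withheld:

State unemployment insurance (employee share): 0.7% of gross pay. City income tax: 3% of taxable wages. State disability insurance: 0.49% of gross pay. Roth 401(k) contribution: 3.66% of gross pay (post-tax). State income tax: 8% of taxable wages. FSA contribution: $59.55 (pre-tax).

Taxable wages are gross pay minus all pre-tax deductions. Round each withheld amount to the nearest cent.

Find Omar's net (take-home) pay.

FSA contribution: $59.55
Taxable wages = $3,601.85 − $59.55 = $3,542.30
State income tax: $3,542.30 × 0.08 = $283.38
City income tax: $3,542.30 × 0.03 = $106.27
State disability insurance: $3,601.85 × 0.0049 = $17.65
State unemployment insurance (employee share): $3,601.85 × 0.007 = $25.21
Roth 401(k) contribution: $3,601.85 × 0.0366 = $131.83
Total deductions = $59.55 + $283.38 + $106.27 + $17.65 + $25.21 + $131.83 = $623.89
Net pay = $3,601.85 − $623.89 = $2,977.96

$2,977.96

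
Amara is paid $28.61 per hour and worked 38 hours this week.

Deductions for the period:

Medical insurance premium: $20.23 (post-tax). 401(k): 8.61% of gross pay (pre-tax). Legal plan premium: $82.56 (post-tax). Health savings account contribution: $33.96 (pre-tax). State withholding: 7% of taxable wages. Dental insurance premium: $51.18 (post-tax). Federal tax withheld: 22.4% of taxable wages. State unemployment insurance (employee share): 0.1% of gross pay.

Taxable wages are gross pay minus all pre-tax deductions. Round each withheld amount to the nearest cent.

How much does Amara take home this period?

Gross pay: 38 × $28.61 = $1087.18
Health savings account contribution: $33.96
401(k): $1087.18 × 0.0861 = $93.61
Pre-tax total = $33.96 + $93.61 = $127.57
Taxable wages = $1087.18 − $127.57 = $959.61
Federal tax withheld: $959.61 × 0.224 = $214.95
State withholding: $959.61 × 0.07 = $67.17
State unemployment insurance (employee share): $1087.18 × 0.001 = $1.09
Medical insurance premium: $20.23
Dental insurance premium: $51.18
Legal plan premium: $82.56
Total deductions = $33.96 + $93.61 + $214.95 + $67.17 + $1.09 + $20.23 + $51.18 + $82.56 = $564.75
Net pay = $1087.18 − $564.75 = $522.43

$522.43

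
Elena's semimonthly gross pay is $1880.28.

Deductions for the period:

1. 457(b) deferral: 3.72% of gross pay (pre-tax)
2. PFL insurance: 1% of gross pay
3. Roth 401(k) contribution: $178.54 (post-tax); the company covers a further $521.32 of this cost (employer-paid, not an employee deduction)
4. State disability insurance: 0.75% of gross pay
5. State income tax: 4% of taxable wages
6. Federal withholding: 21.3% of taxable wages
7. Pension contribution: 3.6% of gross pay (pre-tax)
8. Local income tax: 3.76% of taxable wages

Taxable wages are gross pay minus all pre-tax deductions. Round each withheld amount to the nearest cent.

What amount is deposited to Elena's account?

$1024.79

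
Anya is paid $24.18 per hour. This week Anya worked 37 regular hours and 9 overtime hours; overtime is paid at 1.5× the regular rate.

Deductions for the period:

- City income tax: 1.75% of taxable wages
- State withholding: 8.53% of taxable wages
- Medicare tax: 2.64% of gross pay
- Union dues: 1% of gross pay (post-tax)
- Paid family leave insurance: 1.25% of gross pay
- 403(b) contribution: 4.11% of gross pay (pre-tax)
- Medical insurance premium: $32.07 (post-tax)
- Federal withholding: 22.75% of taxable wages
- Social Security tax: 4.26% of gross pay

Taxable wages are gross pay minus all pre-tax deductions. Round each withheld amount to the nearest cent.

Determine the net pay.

$640.35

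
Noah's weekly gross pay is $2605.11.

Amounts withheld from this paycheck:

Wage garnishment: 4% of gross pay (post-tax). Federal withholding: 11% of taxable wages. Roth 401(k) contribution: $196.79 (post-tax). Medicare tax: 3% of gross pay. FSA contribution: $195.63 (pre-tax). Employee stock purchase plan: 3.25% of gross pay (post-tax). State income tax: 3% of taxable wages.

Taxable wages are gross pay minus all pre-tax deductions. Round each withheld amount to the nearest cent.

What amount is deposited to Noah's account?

FSA contribution: $195.63
Taxable wages = $2605.11 − $195.63 = $2409.48
State income tax: $2409.48 × 0.03 = $72.28
Federal withholding: $2409.48 × 0.11 = $265.04
Medicare tax: $2605.11 × 0.03 = $78.15
Wage garnishment: $2605.11 × 0.04 = $104.20
Roth 401(k) contribution: $196.79
Employee stock purchase plan: $2605.11 × 0.0325 = $84.67
Total deductions = $195.63 + $72.28 + $265.04 + $78.15 + $104.20 + $196.79 + $84.67 = $996.76
Net pay = $2605.11 − $996.76 = $1608.35

$1608.35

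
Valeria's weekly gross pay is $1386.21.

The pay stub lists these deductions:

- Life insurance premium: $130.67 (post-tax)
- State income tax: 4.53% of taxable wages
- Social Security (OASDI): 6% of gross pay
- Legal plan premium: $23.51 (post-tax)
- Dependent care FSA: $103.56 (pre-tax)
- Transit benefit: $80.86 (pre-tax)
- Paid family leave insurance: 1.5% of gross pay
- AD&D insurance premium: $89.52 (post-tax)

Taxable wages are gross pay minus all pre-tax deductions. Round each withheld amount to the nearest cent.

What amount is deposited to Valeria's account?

$799.69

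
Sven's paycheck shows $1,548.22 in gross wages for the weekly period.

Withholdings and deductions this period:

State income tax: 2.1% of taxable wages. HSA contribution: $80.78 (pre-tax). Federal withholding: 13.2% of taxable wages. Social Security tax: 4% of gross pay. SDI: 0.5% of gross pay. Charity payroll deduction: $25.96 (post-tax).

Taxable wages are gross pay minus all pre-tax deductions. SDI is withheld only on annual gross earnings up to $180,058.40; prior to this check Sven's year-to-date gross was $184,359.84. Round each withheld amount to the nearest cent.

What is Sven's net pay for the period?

$1,155.03

HSA contribution: $80.78
Taxable wages = $1,548.22 − $80.78 = $1,467.44
Federal withholding: $1,467.44 × 0.132 = $193.70
State income tax: $1,467.44 × 0.021 = $30.82
Social Security tax: $1,548.22 × 0.04 = $61.93
SDI: annual cap $180,058.40 already reached (YTD $184,359.84), so $0.00
Charity payroll deduction: $25.96
Total deductions = $80.78 + $193.70 + $30.82 + $61.93 + $0.00 + $25.96 = $393.19
Net pay = $1,548.22 − $393.19 = $1,155.03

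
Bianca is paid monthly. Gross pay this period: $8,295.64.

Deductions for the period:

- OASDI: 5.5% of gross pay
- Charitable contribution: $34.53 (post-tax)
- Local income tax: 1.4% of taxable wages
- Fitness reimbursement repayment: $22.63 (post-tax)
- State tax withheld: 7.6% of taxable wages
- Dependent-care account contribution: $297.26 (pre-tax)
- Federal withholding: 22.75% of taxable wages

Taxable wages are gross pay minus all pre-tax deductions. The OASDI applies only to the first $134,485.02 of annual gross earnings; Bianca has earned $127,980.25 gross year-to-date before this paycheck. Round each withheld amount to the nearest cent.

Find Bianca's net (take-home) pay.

$5,043.97

Dependent-care account contribution: $297.26
Taxable wages = $8,295.64 − $297.26 = $7,998.38
Federal withholding: $7,998.38 × 0.2275 = $1,819.63
Local income tax: $7,998.38 × 0.014 = $111.98
State tax withheld: $7,998.38 × 0.076 = $607.88
OASDI: only $134,485.02 − $127,980.25 = $6,504.77 of this check is subject → $6,504.77 × 0.055 = $357.76
Fitness reimbursement repayment: $22.63
Charitable contribution: $34.53
Total deductions = $297.26 + $1,819.63 + $111.98 + $607.88 + $357.76 + $22.63 + $34.53 = $3,251.67
Net pay = $8,295.64 − $3,251.67 = $5,043.97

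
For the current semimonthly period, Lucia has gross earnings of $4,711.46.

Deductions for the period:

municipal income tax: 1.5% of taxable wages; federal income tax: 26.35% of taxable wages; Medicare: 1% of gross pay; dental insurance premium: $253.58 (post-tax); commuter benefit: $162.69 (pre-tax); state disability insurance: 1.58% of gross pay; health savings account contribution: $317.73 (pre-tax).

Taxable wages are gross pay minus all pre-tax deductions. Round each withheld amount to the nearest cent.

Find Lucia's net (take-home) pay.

Health savings account contribution: $317.73
Commuter benefit: $162.69
Pre-tax total = $317.73 + $162.69 = $480.42
Taxable wages = $4,711.46 − $480.42 = $4,231.04
Municipal income tax: $4,231.04 × 0.015 = $63.47
Federal income tax: $4,231.04 × 0.2635 = $1,114.88
State disability insurance: $4,711.46 × 0.0158 = $74.44
Medicare: $4,711.46 × 0.01 = $47.11
Dental insurance premium: $253.58
Total deductions = $317.73 + $162.69 + $63.47 + $1,114.88 + $74.44 + $47.11 + $253.58 = $2,033.90
Net pay = $4,711.46 − $2,033.90 = $2,677.56

$2,677.56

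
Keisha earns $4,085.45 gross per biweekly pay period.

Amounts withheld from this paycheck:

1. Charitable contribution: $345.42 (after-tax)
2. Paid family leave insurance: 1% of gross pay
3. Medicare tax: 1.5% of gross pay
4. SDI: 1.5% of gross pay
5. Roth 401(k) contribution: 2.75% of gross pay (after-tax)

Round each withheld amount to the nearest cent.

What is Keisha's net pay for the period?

SDI: $4,085.45 × 0.015 = $61.28
Paid family leave insurance: $4,085.45 × 0.01 = $40.85
Medicare tax: $4,085.45 × 0.015 = $61.28
Charitable contribution: $345.42
Roth 401(k) contribution: $4,085.45 × 0.0275 = $112.35
Total deductions = $61.28 + $40.85 + $61.28 + $345.42 + $112.35 = $621.18
Net pay = $4,085.45 − $621.18 = $3,464.27

$3,464.27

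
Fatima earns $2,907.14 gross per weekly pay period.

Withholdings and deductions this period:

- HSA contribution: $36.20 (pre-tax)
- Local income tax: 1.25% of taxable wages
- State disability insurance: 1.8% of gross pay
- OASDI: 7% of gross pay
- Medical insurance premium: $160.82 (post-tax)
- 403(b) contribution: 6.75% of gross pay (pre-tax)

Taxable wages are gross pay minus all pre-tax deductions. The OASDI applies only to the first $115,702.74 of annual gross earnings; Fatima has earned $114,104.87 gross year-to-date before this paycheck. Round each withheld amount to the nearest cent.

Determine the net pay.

$2,316.28

403(b) contribution: $2,907.14 × 0.0675 = $196.23
HSA contribution: $36.20
Pre-tax total = $196.23 + $36.20 = $232.43
Taxable wages = $2,907.14 − $232.43 = $2,674.71
Local income tax: $2,674.71 × 0.0125 = $33.43
State disability insurance: $2,907.14 × 0.018 = $52.33
OASDI: only $115,702.74 − $114,104.87 = $1,597.87 of this check is subject → $1,597.87 × 0.07 = $111.85
Medical insurance premium: $160.82
Total deductions = $196.23 + $36.20 + $33.43 + $52.33 + $111.85 + $160.82 = $590.86
Net pay = $2,907.14 − $590.86 = $2,316.28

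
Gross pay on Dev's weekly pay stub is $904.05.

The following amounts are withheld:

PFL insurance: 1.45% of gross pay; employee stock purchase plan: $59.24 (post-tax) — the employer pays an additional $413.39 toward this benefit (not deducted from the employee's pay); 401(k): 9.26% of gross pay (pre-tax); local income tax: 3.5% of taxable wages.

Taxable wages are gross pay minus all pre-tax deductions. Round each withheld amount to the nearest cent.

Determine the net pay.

$719.27

401(k): $904.05 × 0.0926 = $83.72
Taxable wages = $904.05 − $83.72 = $820.33
Local income tax: $820.33 × 0.035 = $28.71
PFL insurance: $904.05 × 0.0145 = $13.11
Employee stock purchase plan: $59.24
(Employer's $413.39 toward employee stock purchase plan is not withheld from the employee.)
Total deductions = $83.72 + $28.71 + $13.11 + $59.24 = $184.78
Net pay = $904.05 − $184.78 = $719.27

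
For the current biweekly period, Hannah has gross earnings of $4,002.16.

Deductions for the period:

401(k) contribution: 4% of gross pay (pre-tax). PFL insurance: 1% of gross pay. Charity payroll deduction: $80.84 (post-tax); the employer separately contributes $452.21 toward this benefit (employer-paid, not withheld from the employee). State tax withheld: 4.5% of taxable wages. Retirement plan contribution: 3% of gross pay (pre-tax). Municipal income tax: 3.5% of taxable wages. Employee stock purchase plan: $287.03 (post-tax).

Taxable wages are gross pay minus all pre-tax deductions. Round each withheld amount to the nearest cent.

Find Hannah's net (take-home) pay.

$3,016.36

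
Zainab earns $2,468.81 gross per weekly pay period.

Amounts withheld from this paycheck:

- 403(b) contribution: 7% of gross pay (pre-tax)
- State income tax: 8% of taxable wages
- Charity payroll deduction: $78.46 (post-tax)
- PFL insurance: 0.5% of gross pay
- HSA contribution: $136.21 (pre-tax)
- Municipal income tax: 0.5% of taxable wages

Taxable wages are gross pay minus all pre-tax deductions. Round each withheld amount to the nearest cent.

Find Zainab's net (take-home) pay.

HSA contribution: $136.21
403(b) contribution: $2,468.81 × 0.07 = $172.82
Pre-tax total = $136.21 + $172.82 = $309.03
Taxable wages = $2,468.81 − $309.03 = $2,159.78
State income tax: $2,159.78 × 0.08 = $172.78
Municipal income tax: $2,159.78 × 0.005 = $10.80
PFL insurance: $2,468.81 × 0.005 = $12.34
Charity payroll deduction: $78.46
Total deductions = $136.21 + $172.82 + $172.78 + $10.80 + $12.34 + $78.46 = $583.41
Net pay = $2,468.81 − $583.41 = $1,885.40

$1,885.40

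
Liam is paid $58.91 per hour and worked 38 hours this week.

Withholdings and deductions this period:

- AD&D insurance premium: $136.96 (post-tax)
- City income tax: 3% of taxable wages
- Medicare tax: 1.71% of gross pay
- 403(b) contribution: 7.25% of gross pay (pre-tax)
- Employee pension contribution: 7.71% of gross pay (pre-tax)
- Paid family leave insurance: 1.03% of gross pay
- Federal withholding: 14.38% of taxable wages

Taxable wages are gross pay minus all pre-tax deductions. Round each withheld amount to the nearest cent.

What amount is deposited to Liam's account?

$1,374.53

Gross pay: 38 × $58.91 = $2,238.58
403(b) contribution: $2,238.58 × 0.0725 = $162.30
Employee pension contribution: $2,238.58 × 0.0771 = $172.59
Pre-tax total = $162.30 + $172.59 = $334.89
Taxable wages = $2,238.58 − $334.89 = $1,903.69
City income tax: $1,903.69 × 0.03 = $57.11
Federal withholding: $1,903.69 × 0.1438 = $273.75
Medicare tax: $2,238.58 × 0.0171 = $38.28
Paid family leave insurance: $2,238.58 × 0.0103 = $23.06
AD&D insurance premium: $136.96
Total deductions = $162.30 + $172.59 + $57.11 + $273.75 + $38.28 + $23.06 + $136.96 = $864.05
Net pay = $2,238.58 − $864.05 = $1,374.53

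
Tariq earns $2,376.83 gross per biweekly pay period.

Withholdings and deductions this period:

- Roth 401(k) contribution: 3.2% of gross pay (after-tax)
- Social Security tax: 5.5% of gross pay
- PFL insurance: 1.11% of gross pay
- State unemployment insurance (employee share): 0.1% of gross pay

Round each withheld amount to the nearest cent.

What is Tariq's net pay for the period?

$2,141.28

PFL insurance: $2,376.83 × 0.0111 = $26.38
State unemployment insurance (employee share): $2,376.83 × 0.001 = $2.38
Social Security tax: $2,376.83 × 0.055 = $130.73
Roth 401(k) contribution: $2,376.83 × 0.032 = $76.06
Total deductions = $26.38 + $2.38 + $130.73 + $76.06 = $235.55
Net pay = $2,376.83 − $235.55 = $2,141.28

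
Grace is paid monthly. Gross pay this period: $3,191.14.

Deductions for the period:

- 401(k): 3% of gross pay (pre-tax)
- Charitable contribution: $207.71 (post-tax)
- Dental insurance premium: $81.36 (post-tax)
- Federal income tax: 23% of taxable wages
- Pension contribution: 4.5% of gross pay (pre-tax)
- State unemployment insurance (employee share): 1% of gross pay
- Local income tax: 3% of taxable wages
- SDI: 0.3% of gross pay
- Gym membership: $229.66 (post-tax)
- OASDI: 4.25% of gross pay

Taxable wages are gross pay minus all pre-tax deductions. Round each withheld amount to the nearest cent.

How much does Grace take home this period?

$1,488.51

401(k): $3,191.14 × 0.03 = $95.73
Pension contribution: $3,191.14 × 0.045 = $143.60
Pre-tax total = $95.73 + $143.60 = $239.33
Taxable wages = $3,191.14 − $239.33 = $2,951.81
Local income tax: $2,951.81 × 0.03 = $88.55
Federal income tax: $2,951.81 × 0.23 = $678.92
OASDI: $3,191.14 × 0.0425 = $135.62
SDI: $3,191.14 × 0.003 = $9.57
State unemployment insurance (employee share): $3,191.14 × 0.01 = $31.91
Dental insurance premium: $81.36
Gym membership: $229.66
Charitable contribution: $207.71
Total deductions = $95.73 + $143.60 + $88.55 + $678.92 + $135.62 + $9.57 + $31.91 + $81.36 + $229.66 + $207.71 = $1,702.63
Net pay = $3,191.14 − $1,702.63 = $1,488.51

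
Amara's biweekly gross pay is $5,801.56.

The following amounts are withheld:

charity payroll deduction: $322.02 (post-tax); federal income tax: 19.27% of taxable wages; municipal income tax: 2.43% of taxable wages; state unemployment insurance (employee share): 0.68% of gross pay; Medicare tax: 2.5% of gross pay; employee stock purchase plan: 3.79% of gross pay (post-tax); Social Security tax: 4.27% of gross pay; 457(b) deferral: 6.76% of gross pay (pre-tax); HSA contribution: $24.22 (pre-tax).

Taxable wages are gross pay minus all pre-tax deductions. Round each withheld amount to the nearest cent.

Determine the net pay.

$3,242.45

457(b) deferral: $5,801.56 × 0.0676 = $392.19
HSA contribution: $24.22
Pre-tax total = $392.19 + $24.22 = $416.41
Taxable wages = $5,801.56 − $416.41 = $5,385.15
Federal income tax: $5,385.15 × 0.1927 = $1,037.72
Municipal income tax: $5,385.15 × 0.0243 = $130.86
Social Security tax: $5,801.56 × 0.0427 = $247.73
Medicare tax: $5,801.56 × 0.025 = $145.04
State unemployment insurance (employee share): $5,801.56 × 0.0068 = $39.45
Charity payroll deduction: $322.02
Employee stock purchase plan: $5,801.56 × 0.0379 = $219.88
Total deductions = $392.19 + $24.22 + $1,037.72 + $130.86 + $247.73 + $145.04 + $39.45 + $322.02 + $219.88 = $2,559.11
Net pay = $5,801.56 − $2,559.11 = $3,242.45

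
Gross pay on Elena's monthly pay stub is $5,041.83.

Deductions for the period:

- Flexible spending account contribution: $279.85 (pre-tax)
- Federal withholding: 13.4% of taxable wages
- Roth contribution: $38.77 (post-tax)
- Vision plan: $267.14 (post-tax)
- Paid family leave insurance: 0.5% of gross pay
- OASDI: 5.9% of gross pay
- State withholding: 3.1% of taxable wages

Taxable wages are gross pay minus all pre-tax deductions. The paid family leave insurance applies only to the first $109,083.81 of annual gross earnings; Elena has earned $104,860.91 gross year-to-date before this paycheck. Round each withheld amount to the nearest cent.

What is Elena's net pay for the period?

$3,351.76

Flexible spending account contribution: $279.85
Taxable wages = $5,041.83 − $279.85 = $4,761.98
Federal withholding: $4,761.98 × 0.134 = $638.11
State withholding: $4,761.98 × 0.031 = $147.62
OASDI: $5,041.83 × 0.059 = $297.47
Paid family leave insurance: only $109,083.81 − $104,860.91 = $4,222.90 of this check is subject → $4,222.90 × 0.005 = $21.11
Roth contribution: $38.77
Vision plan: $267.14
Total deductions = $279.85 + $638.11 + $147.62 + $297.47 + $21.11 + $38.77 + $267.14 = $1,690.07
Net pay = $5,041.83 − $1,690.07 = $3,351.76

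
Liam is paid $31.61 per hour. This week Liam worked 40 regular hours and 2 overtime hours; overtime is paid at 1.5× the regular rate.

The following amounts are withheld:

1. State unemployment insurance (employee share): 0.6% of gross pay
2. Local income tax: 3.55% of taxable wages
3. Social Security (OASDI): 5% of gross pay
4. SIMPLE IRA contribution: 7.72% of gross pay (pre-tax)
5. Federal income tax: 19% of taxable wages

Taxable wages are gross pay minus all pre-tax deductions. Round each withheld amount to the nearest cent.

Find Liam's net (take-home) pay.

$895.33

Regular pay: 40 × $31.61 = $1,264.40
Overtime pay: 2 × $31.61 × 1.5 = $94.83
Gross pay = $1,264.40 + $94.83 = $1,359.23
SIMPLE IRA contribution: $1,359.23 × 0.0772 = $104.93
Taxable wages = $1,359.23 − $104.93 = $1,254.30
Federal income tax: $1,254.30 × 0.19 = $238.32
Local income tax: $1,254.30 × 0.0355 = $44.53
Social Security (OASDI): $1,359.23 × 0.05 = $67.96
State unemployment insurance (employee share): $1,359.23 × 0.006 = $8.16
Total deductions = $104.93 + $238.32 + $44.53 + $67.96 + $8.16 = $463.90
Net pay = $1,359.23 − $463.90 = $895.33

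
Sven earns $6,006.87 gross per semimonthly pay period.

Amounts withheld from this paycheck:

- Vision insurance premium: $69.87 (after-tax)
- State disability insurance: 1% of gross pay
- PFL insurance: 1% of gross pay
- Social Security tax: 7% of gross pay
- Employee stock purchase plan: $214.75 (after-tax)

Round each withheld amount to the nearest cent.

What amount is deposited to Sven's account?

Social Security tax: $6,006.87 × 0.07 = $420.48
State disability insurance: $6,006.87 × 0.01 = $60.07
PFL insurance: $6,006.87 × 0.01 = $60.07
Vision insurance premium: $69.87
Employee stock purchase plan: $214.75
Total deductions = $420.48 + $60.07 + $60.07 + $69.87 + $214.75 = $825.24
Net pay = $6,006.87 − $825.24 = $5,181.63

$5,181.63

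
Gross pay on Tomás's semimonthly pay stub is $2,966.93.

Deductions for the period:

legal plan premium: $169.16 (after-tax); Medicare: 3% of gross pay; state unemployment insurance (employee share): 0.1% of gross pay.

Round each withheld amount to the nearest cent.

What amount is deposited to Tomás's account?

State unemployment insurance (employee share): $2,966.93 × 0.001 = $2.97
Medicare: $2,966.93 × 0.03 = $89.01
Legal plan premium: $169.16
Total deductions = $2.97 + $89.01 + $169.16 = $261.14
Net pay = $2,966.93 − $261.14 = $2,705.79

$2,705.79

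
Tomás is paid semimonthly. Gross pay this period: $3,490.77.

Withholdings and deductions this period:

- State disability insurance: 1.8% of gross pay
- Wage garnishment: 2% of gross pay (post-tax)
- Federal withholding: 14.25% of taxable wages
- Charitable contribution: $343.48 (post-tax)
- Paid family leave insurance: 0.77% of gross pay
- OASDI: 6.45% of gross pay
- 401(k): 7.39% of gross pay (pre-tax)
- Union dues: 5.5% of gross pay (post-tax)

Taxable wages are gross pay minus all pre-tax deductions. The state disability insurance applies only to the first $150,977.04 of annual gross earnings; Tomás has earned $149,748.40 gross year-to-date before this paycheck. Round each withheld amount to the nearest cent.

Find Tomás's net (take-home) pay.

401(k): $3,490.77 × 0.0739 = $257.97
Taxable wages = $3,490.77 − $257.97 = $3,232.80
Federal withholding: $3,232.80 × 0.1425 = $460.67
Paid family leave insurance: $3,490.77 × 0.0077 = $26.88
OASDI: $3,490.77 × 0.0645 = $225.15
State disability insurance: only $150,977.04 − $149,748.40 = $1,228.64 of this check is subject → $1,228.64 × 0.018 = $22.12
Wage garnishment: $3,490.77 × 0.02 = $69.82
Charitable contribution: $343.48
Union dues: $3,490.77 × 0.055 = $191.99
Total deductions = $257.97 + $460.67 + $26.88 + $225.15 + $22.12 + $69.82 + $343.48 + $191.99 = $1,598.08
Net pay = $3,490.77 − $1,598.08 = $1,892.69

$1,892.69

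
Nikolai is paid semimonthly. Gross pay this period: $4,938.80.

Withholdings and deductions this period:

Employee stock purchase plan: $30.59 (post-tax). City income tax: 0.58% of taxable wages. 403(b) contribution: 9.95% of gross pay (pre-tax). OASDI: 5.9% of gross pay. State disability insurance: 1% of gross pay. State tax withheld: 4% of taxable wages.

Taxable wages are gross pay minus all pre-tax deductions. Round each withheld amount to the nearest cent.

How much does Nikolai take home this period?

403(b) contribution: $4,938.80 × 0.0995 = $491.41
Taxable wages = $4,938.80 − $491.41 = $4,447.39
State tax withheld: $4,447.39 × 0.04 = $177.90
City income tax: $4,447.39 × 0.0058 = $25.79
OASDI: $4,938.80 × 0.059 = $291.39
State disability insurance: $4,938.80 × 0.01 = $49.39
Employee stock purchase plan: $30.59
Total deductions = $491.41 + $177.90 + $25.79 + $291.39 + $49.39 + $30.59 = $1,066.47
Net pay = $4,938.80 − $1,066.47 = $3,872.33

$3,872.33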